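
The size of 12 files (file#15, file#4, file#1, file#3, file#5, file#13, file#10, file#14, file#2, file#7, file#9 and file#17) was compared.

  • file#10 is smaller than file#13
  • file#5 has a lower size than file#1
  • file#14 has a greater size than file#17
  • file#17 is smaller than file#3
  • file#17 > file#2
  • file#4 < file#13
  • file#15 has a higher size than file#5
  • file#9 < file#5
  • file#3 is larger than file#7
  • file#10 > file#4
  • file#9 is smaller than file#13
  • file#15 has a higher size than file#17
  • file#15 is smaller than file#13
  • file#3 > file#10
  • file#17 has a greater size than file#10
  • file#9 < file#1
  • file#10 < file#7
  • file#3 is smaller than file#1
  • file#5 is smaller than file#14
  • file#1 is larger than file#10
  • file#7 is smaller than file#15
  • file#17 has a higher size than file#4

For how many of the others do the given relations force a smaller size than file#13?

From file#13 the given relations immediately reach file#9, file#4, file#10, file#15.
From those, file#17, file#5, file#7 — 7 in total.
From those, file#2 — 8 in total.
Nothing else is reachable below file#13; 8 in all.

8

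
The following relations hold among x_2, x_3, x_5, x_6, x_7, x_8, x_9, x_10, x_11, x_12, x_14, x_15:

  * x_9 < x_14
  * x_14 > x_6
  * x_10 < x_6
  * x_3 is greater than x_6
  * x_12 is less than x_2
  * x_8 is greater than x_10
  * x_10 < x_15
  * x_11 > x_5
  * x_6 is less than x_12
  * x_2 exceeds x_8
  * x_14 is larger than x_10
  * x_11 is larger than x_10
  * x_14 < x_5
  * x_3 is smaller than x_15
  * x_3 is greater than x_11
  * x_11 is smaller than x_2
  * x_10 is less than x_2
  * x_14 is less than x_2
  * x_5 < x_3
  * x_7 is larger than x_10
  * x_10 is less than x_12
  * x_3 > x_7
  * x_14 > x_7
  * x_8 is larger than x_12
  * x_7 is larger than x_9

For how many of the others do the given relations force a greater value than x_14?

Directly above x_14: x_5, x_2.
One step further: x_11, x_3 (4 so far).
One step further: x_15 (5 so far).
Nothing else is reachable above x_14; 5 in all.

5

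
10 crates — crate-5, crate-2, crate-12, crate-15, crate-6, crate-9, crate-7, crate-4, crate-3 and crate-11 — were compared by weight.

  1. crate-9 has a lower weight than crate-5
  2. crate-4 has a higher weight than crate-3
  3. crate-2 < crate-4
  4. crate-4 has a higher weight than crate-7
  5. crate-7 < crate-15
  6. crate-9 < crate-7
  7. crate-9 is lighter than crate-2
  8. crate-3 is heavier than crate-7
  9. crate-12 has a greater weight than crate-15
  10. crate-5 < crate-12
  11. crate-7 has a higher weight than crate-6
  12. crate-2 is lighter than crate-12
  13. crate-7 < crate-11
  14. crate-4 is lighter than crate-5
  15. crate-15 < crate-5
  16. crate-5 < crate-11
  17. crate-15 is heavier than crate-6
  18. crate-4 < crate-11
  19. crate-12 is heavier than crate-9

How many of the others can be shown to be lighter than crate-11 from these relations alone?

Directly below crate-11: crate-7, crate-4, crate-5.
One step further: crate-6, crate-9, crate-15, crate-3, crate-2 (8 so far).
Nothing else is reachable below crate-11; 8 in all.

8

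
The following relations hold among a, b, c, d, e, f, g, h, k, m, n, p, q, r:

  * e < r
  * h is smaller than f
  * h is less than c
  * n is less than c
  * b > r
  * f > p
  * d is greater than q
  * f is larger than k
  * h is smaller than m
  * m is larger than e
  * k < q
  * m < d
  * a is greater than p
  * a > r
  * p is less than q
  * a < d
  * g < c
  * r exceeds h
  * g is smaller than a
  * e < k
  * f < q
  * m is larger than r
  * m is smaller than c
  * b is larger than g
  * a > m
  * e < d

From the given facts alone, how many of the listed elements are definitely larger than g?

The elements the relations force above g are a, b, d, c — no chain reaches any other.
That is 4.

4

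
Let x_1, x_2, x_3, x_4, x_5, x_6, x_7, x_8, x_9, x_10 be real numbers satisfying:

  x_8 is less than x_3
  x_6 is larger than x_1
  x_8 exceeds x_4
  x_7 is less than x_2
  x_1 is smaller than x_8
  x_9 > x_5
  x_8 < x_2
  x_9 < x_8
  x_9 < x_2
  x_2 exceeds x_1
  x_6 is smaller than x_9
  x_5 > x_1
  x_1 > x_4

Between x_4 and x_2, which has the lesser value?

x_4 < x_1 < x_5 < x_9 < x_8 < x_2, by transitivity through x_1, x_5, x_9, x_8.
So x_4 < x_2; x_4 is the smaller of the two.

x_4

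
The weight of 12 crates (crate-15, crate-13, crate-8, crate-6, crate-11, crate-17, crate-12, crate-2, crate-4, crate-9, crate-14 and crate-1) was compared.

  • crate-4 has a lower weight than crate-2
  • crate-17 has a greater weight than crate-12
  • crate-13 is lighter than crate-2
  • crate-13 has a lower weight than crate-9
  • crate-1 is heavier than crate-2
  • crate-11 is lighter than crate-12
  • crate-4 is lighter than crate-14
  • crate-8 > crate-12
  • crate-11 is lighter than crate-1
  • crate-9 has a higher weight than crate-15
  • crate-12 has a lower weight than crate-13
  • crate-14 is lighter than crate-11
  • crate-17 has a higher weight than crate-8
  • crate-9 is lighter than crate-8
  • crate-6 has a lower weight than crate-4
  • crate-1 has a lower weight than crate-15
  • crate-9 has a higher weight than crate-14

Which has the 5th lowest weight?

The consecutive relations fix a unique order: crate-6 < crate-4 < crate-14 < crate-11 < crate-12 < crate-13 < crate-2 < crate-1 < crate-15 < crate-9 < crate-8 < crate-17.
Counting 5 from the smallest end gives crate-12.

crate-12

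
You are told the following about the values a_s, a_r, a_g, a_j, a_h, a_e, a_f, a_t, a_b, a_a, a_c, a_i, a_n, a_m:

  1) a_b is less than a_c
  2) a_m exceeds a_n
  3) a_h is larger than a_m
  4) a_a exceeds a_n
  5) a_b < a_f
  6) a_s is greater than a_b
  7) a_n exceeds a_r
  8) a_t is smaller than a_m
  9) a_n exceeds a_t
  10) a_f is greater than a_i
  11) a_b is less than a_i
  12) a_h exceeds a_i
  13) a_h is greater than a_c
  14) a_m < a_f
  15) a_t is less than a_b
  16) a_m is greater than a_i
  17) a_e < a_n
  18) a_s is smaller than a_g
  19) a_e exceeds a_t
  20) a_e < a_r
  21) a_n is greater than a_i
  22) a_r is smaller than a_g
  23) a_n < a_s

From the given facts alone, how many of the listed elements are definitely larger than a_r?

7

The elements the relations force above a_r are a_n, a_m, a_a, a_s, a_g, a_f, a_h — no chain reaches any other.
That is 7.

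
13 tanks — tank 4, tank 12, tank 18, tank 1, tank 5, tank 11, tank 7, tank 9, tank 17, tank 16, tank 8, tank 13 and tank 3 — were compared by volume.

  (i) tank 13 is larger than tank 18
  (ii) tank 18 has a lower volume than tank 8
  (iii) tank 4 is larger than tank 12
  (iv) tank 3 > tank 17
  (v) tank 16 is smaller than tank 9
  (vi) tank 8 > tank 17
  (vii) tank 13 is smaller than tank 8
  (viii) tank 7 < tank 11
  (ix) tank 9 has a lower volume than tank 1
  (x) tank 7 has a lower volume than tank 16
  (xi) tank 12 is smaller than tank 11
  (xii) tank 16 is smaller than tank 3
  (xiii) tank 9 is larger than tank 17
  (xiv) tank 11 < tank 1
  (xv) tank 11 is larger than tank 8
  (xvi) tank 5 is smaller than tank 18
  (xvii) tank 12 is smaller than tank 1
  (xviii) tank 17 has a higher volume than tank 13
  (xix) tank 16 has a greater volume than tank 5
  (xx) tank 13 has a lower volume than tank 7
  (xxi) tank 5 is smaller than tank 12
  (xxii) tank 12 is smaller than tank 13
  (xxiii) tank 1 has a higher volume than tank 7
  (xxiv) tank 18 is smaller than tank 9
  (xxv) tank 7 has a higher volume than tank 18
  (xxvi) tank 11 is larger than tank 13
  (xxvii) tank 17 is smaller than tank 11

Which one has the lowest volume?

tank 5

Chaining upward from tank 5: directly above it, tank 12, tank 18, tank 16; then tank 13, tank 7, tank 8, tank 11, tank 4, tank 9, tank 1, tank 3; then tank 17.
That covers every other element, and nothing is given below tank 5, so tank 5 is the lowest volume.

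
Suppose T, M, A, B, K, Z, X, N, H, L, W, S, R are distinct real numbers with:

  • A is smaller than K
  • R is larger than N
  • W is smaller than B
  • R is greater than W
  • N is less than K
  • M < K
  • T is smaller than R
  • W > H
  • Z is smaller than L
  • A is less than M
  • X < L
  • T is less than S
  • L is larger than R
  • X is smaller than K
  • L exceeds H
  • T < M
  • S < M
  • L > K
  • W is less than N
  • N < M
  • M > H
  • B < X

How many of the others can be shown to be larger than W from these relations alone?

7

Directly above W: N, B, R.
One step further: M, X, K, L (7 so far).
No other element is forced above W by the given relations, so the count is 7.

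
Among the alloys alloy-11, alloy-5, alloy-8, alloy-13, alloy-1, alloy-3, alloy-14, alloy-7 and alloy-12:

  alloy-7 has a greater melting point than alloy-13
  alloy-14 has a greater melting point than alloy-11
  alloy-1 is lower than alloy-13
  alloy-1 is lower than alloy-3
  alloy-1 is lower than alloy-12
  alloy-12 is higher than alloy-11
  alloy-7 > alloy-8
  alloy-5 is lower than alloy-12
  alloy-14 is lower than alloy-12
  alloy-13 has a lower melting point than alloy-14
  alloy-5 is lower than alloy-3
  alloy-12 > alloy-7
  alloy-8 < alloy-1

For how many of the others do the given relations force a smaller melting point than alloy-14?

From alloy-14 the given relations immediately reach alloy-13, alloy-11.
From those, alloy-1 — 3 in total.
From those, alloy-8 — 4 in total.
Nothing else is reachable below alloy-14; 4 in all.

4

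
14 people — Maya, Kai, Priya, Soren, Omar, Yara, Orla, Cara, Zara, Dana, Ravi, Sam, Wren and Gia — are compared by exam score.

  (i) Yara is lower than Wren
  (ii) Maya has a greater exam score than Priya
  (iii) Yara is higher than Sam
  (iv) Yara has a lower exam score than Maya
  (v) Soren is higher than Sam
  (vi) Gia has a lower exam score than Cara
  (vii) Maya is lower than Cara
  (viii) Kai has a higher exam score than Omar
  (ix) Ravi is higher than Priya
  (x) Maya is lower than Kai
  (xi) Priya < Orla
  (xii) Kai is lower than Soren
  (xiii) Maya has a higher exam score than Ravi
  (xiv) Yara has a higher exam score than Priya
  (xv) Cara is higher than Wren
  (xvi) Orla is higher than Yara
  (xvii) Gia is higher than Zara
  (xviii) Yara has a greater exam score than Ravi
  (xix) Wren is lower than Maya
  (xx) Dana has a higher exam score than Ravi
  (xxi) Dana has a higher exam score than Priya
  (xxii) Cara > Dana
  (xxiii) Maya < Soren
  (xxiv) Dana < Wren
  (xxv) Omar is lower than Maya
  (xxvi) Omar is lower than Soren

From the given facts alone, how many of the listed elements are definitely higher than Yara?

The elements the relations force above Yara are Wren, Orla, Maya, Kai, Cara, Soren — no chain reaches any other.
That is 6.

6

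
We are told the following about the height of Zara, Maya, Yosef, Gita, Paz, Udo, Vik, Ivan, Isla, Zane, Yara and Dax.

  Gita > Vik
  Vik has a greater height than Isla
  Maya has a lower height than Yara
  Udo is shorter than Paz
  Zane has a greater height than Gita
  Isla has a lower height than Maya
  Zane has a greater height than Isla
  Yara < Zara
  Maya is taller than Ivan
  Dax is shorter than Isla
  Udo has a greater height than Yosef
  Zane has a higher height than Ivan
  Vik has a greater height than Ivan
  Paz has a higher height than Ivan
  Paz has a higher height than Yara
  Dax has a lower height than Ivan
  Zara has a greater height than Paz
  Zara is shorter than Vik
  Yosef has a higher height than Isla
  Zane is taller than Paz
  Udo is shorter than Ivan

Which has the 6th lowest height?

Maya

Chaining the given pairs: Dax < Isla < Yosef < Udo < Ivan < Maya < Yara < Paz < Zara < Vik < Gita < Zane.
Counting 6 from the smallest end gives Maya.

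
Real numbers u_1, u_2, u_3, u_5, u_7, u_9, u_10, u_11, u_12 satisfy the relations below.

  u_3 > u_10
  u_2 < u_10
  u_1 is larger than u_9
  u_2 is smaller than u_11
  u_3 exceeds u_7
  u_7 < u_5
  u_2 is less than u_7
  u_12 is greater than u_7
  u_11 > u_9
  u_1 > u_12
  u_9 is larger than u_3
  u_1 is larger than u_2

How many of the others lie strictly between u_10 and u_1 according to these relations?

The relations place u_10 below u_1. An element lies strictly between them when it is forced above u_10 and also forced below u_1.
Above u_10: {u_3, u_9, u_11}. Below u_1: {u_2, u_7, u_12, u_3, u_9}.
Intersection: {u_3, u_9} — 2.

2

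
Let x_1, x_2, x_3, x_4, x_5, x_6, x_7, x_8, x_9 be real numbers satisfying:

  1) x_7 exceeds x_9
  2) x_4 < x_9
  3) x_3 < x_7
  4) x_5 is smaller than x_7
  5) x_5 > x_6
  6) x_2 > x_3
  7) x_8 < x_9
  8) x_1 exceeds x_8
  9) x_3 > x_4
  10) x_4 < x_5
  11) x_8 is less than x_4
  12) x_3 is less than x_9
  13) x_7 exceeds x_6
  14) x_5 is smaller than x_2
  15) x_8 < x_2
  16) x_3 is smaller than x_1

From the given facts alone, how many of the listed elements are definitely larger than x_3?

The elements the relations force above x_3 are x_2, x_1, x_9, x_7 — no chain reaches any other.
That is 4.

4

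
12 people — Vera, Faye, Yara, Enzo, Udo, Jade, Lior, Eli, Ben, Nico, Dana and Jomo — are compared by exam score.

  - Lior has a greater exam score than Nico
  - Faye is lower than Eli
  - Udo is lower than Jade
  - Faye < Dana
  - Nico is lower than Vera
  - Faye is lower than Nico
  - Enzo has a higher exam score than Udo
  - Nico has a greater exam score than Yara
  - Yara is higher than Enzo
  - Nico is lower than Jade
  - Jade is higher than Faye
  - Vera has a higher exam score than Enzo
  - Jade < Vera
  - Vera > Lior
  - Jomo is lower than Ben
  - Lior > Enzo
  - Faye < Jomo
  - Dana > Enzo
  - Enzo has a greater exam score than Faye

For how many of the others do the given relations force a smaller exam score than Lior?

Directly below Lior: Enzo, Nico.
One step further: Faye, Udo, Yara (5 so far).
No other element is forced below Lior by the given relations, so the count is 5.

5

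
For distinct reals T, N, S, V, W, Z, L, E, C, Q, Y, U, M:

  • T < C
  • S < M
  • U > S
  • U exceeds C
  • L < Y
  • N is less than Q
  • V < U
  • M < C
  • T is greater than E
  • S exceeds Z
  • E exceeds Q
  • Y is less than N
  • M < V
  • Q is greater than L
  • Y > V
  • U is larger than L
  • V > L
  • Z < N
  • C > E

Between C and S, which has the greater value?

C

S < M and M < V give S < V.
Then V < Y extends the chain to Y.
With Y < N: S < M < V < Y < N.
With N < Q: S < M < V < Y < N < Q.
With Q < E: S < M < V < Y < N < Q < E.
Then E < T extends the chain to T.
Then T < C extends the chain to C.
So S < C; C is the larger of the two.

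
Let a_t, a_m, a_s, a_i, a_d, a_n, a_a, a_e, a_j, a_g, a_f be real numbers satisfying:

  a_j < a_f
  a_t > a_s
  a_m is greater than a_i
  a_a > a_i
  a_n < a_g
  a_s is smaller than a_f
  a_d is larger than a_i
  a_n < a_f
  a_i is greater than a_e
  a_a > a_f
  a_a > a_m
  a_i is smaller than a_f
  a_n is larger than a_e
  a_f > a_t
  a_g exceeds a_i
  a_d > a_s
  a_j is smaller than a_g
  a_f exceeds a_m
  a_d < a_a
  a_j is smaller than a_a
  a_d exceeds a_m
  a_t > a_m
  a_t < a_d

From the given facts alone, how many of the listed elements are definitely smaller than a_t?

The elements the relations force below a_t are a_e, a_i, a_m, a_s — no chain reaches any other.
That is 4.

4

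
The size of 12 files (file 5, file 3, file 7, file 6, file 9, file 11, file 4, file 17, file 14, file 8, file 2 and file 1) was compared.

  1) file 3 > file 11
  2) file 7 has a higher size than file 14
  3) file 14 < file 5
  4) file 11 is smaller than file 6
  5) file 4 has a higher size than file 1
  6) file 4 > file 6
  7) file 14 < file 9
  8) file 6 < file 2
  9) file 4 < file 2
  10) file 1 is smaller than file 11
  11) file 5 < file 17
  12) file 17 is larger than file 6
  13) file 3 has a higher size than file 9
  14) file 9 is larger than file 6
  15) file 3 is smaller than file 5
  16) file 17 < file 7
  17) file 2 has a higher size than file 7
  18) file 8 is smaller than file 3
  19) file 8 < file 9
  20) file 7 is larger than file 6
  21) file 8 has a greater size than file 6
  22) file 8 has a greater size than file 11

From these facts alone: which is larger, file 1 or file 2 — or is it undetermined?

Following the relations from file 1: file 1 < file 11 < file 6 < file 8 < file 9 < file 3 < file 5 < file 17 < file 7 < file 2.
So file 2 is larger.

file 2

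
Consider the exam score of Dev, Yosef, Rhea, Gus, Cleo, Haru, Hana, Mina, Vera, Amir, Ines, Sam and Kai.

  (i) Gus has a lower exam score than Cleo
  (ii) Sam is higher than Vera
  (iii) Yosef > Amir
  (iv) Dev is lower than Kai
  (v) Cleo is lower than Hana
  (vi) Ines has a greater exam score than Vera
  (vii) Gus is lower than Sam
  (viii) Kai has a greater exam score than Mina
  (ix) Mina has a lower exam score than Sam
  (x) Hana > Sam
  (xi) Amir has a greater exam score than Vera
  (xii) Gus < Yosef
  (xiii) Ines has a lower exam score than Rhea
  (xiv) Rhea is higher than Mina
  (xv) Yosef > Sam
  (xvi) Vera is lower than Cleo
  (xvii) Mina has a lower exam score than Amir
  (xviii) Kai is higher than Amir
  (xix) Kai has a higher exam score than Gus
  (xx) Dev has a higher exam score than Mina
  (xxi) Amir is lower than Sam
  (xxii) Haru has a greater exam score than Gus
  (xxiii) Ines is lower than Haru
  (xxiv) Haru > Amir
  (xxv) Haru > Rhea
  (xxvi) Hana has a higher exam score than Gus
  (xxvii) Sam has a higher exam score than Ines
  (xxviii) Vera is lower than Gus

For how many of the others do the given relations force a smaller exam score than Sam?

From Sam the given relations immediately reach Vera, Mina, Amir, Gus, Ines.
Nothing else is reachable below Sam; 5 in all.

5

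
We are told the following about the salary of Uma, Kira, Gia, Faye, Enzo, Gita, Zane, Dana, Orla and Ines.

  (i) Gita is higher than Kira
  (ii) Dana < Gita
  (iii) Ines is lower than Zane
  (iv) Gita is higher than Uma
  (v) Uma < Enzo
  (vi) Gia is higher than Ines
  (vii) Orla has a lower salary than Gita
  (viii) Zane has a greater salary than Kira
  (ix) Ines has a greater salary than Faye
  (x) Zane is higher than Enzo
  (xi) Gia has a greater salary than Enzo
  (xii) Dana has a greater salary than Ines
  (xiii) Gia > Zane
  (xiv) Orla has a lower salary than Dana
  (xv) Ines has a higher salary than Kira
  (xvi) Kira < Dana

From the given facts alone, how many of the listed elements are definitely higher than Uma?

4

The elements the relations force above Uma are Enzo, Zane, Gia, Gita — no chain reaches any other.
That is 4.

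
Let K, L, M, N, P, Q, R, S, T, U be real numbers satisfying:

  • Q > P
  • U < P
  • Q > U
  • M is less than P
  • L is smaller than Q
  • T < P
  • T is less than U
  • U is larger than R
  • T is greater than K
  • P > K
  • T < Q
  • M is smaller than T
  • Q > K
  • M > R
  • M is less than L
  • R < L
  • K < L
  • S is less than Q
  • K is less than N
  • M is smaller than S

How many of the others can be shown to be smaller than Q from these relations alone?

8

The elements the relations force below Q are R, K, M, S, T, L, U, P — no chain reaches any other.
That is 8.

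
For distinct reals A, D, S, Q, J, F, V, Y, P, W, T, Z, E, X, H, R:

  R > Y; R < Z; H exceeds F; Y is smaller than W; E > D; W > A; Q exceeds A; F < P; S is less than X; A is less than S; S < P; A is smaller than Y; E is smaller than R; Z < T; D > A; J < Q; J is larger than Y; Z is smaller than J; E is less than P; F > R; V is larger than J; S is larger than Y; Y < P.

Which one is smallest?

Chaining upward from A: directly above it, D, Y, Q, S, W; then E, R, J, P, X; then Z, F, V; then T, H.
That covers every other element, and nothing is given below A, so A is the smallest.

A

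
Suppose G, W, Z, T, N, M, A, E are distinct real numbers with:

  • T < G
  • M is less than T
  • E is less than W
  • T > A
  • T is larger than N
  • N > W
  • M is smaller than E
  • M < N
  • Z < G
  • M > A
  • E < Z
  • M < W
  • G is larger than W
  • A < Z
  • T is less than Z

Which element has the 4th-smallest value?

W

Chaining the given pairs: A < M < E < W < N < T < Z < G.
The 4th smallest is W.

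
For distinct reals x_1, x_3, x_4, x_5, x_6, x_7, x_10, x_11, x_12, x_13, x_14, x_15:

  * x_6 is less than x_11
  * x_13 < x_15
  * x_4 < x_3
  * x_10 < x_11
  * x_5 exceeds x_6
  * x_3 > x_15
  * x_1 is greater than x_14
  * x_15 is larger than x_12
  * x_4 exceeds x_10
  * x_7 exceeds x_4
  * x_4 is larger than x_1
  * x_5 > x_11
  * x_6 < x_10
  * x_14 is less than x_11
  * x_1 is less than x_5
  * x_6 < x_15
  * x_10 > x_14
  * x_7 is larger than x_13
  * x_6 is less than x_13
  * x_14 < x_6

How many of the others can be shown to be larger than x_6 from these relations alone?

8

Directly above x_6: x_10, x_11, x_13, x_15, x_5.
One step further: x_4, x_3, x_7 (8 so far).
No other element is forced above x_6 by the given relations, so the count is 8.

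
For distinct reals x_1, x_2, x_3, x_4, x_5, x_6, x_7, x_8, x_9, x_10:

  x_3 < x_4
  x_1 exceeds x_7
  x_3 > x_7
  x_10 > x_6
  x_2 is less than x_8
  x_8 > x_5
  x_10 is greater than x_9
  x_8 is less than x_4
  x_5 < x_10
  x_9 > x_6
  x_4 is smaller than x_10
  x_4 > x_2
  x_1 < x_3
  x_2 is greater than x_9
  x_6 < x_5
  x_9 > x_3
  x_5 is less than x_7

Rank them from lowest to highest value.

Nothing is placed below x_6, so it is least; from there x_6 < x_5; x_5 < x_7; x_7 < x_1; x_1 < x_3; x_3 < x_9; x_9 < x_2; x_2 < x_8; x_8 < x_4; x_4 < x_10, each given directly.

x_6 < x_5 < x_7 < x_1 < x_3 < x_9 < x_2 < x_8 < x_4 < x_10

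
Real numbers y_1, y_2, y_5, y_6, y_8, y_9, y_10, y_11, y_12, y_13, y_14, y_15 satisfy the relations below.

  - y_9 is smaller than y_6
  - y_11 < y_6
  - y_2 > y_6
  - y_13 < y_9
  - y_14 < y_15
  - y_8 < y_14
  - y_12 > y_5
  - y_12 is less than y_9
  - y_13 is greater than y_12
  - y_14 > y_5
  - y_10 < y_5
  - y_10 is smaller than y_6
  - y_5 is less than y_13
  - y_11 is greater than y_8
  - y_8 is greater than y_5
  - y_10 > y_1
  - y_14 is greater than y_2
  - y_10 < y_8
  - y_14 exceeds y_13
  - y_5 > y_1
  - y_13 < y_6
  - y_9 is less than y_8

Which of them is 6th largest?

y_8

The consecutive relations fix a unique order: y_1 < y_10 < y_5 < y_12 < y_13 < y_9 < y_8 < y_11 < y_6 < y_2 < y_14 < y_15.
The 6th largest is y_8.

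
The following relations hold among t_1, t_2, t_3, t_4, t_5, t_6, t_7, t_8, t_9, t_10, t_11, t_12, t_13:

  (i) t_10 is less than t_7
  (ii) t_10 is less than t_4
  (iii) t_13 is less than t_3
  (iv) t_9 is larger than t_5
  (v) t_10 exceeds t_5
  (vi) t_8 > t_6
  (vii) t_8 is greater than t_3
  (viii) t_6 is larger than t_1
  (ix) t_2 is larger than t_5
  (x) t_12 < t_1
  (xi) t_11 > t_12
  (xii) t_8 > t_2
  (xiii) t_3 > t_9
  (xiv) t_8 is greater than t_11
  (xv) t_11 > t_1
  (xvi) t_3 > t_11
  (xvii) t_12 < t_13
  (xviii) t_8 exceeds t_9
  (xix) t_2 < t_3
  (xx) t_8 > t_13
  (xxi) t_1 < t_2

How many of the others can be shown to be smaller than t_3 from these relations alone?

Directly below t_3: t_2, t_11, t_9, t_13.
One step further: t_12, t_1, t_5 (7 so far).
No other element is forced below t_3 by the given relations, so the count is 7.

7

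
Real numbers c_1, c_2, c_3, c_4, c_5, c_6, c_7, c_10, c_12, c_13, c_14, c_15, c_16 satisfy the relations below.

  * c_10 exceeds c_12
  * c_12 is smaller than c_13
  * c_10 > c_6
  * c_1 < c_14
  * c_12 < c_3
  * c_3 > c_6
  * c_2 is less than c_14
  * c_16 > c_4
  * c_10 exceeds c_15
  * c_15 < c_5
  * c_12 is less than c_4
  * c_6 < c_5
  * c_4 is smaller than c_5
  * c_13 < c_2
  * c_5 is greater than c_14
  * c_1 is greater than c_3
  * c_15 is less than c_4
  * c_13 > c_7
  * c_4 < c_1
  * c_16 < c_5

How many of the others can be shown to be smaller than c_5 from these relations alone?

Directly below c_5: c_6, c_15, c_4, c_14, c_16.
One step further: c_12, c_2, c_1 (8 so far).
One step further: c_13, c_3 (10 so far).
One step further: c_7 (11 so far).
No other element is forced below c_5 by the given relations, so the count is 11.

11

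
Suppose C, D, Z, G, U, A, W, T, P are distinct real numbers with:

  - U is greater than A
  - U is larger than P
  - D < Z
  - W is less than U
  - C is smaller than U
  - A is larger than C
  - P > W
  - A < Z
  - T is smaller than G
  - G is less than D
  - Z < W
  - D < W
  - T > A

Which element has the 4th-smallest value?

Piecing the relations together gives one ordering: C < A < T < G < D < Z < W < P < U.
Counting 4 from the smallest end gives G.

G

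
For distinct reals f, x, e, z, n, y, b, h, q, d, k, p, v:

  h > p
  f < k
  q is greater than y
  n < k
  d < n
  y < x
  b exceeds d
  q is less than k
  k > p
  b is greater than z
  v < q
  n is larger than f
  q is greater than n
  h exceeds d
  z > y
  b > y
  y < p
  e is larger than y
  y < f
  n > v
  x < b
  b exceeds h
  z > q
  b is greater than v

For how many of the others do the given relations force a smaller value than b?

The elements the relations force below b are y, p, f, d, v, n, q, z, x, h — no chain reaches any other.
That is 10.

10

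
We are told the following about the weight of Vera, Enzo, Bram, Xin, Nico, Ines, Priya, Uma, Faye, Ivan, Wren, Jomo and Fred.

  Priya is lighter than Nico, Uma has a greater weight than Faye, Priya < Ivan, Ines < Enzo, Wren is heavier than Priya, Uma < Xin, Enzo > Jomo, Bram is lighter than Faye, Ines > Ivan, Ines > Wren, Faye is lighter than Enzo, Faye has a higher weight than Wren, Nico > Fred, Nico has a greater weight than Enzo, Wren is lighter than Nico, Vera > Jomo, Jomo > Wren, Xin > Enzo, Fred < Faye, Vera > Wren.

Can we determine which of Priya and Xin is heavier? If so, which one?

Xin

Chaining the given relations: Priya < Wren < Faye < Uma < Xin.
So Xin is heavier.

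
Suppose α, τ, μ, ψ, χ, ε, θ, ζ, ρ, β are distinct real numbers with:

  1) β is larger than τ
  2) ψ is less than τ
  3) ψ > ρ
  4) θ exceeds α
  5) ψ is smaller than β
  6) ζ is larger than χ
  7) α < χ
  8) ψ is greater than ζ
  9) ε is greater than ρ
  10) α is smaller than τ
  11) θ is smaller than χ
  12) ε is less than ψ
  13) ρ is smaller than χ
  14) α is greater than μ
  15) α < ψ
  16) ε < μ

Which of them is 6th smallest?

χ

The consecutive relations fix a unique order: ρ < ε < μ < α < θ < χ < ζ < ψ < τ < β.
The 6th smallest is χ.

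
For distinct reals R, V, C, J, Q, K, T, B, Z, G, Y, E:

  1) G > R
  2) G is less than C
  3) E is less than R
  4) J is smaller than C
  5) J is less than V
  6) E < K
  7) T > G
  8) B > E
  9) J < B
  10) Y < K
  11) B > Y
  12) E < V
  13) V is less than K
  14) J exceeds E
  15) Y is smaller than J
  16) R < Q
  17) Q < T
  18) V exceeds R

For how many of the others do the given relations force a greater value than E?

From E the given relations immediately reach R, J, V, B, K.
From those, G, C, Q — 8 in total.
From those, T — 9 in total.
Nothing else is reachable above E; 9 in all.

9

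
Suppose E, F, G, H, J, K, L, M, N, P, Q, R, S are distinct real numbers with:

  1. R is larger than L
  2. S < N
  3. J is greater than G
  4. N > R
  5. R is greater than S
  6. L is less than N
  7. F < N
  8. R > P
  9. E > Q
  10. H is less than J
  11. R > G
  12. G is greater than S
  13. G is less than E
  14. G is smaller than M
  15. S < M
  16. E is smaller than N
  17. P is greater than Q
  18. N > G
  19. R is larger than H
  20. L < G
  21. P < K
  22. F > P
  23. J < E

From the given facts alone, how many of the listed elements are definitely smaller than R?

6

From R the given relations immediately reach H, S, L, P, G.
From those, Q — 6 in total.
No other element is forced below R by the given relations, so the count is 6.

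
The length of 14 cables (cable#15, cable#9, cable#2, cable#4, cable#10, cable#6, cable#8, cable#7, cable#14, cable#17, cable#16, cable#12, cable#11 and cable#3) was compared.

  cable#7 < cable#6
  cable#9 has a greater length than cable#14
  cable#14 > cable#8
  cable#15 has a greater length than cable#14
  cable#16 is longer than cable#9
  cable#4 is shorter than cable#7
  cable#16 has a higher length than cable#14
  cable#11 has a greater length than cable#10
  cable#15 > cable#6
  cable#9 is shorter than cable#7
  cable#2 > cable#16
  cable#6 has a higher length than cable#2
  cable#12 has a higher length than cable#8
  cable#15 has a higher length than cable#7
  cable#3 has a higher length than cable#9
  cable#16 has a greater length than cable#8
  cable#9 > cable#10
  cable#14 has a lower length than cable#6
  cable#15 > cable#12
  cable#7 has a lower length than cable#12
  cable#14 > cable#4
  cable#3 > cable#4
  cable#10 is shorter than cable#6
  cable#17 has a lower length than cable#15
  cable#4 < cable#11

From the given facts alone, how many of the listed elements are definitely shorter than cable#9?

The elements the relations force below cable#9 are cable#8, cable#4, cable#10, cable#14 — no chain reaches any other.
That is 4.

4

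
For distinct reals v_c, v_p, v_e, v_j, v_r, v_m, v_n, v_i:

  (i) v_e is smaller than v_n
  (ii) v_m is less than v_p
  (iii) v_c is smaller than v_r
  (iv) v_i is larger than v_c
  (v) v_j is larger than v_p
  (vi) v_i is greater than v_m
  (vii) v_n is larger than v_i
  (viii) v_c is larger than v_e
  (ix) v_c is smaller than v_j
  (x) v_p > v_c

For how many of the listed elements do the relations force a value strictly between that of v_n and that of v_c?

1

Chaining upward from v_c reaches: v_p, v_i, v_r, v_j.
Chaining downward from v_n reaches: v_m, v_e, v_i.
Strictly between v_c and v_n are those in both lists: v_i — 1 element.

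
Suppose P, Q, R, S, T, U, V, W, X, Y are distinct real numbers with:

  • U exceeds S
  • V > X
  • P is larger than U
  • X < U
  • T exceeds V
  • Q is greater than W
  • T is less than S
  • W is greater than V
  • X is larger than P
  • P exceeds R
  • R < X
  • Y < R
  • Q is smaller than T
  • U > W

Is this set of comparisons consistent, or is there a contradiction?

We have P < X stated directly, yet also X < V < W < Q < T < S < U < P by chaining the others — so X < P. Contradiction.

inconsistent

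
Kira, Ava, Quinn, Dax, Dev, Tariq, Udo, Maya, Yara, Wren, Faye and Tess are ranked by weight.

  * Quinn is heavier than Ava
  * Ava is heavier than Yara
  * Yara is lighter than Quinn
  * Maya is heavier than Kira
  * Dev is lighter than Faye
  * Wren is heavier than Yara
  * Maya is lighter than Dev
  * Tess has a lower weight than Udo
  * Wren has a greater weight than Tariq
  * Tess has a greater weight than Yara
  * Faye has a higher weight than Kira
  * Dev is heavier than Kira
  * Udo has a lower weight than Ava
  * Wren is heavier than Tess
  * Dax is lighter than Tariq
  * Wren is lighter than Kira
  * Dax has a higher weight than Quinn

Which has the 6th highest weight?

Chaining the given pairs: Yara < Tess < Udo < Ava < Quinn < Dax < Tariq < Wren < Kira < Maya < Dev < Faye.
The 6th largest is Tariq.

Tariq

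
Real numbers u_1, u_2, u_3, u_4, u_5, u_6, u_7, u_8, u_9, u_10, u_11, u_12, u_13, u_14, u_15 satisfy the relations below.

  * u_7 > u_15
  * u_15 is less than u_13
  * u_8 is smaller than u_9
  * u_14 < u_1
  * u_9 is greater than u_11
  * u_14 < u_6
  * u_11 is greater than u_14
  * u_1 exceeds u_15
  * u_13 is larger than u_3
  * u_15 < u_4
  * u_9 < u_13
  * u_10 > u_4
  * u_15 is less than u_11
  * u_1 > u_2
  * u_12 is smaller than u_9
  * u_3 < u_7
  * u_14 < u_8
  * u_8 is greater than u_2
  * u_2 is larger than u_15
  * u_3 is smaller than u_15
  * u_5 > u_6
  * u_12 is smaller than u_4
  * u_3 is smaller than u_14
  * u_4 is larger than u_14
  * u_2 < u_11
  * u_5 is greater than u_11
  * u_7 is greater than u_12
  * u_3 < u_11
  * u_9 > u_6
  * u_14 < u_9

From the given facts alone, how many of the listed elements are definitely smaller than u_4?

4

Directly below u_4: u_15, u_12, u_14.
One step further: u_3 (4 so far).
No other element is forced below u_4 by the given relations, so the count is 4.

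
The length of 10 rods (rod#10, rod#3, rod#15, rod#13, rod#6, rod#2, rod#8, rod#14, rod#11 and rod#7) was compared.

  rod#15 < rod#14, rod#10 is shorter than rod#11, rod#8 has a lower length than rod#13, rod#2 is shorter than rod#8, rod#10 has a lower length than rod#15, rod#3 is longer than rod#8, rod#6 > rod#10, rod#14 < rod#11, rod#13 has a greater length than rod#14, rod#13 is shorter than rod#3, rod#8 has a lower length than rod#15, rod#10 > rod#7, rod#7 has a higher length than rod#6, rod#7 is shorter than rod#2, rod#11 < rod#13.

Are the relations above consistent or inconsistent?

inconsistent

We have rod#7 < rod#10 stated directly, yet also rod#10 < rod#6 < rod#7 by chaining the others — so rod#10 < rod#7. Contradiction.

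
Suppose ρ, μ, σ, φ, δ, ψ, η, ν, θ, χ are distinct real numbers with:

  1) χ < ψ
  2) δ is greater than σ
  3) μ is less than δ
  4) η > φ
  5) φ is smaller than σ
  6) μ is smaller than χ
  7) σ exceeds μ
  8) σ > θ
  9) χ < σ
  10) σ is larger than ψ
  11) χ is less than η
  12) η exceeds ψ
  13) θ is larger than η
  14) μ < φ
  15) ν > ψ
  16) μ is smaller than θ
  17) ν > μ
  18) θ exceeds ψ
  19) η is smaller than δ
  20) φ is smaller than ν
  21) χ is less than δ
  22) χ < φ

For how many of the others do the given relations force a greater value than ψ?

The elements the relations force above ψ are η, ν, θ, σ, δ — no chain reaches any other.
That is 5.

5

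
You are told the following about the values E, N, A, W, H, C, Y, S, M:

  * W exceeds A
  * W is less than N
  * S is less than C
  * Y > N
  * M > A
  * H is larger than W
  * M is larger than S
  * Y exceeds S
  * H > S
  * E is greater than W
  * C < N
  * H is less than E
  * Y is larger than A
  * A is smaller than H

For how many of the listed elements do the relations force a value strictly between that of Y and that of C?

Chaining upward from C reaches: N.
Chaining downward from Y reaches: S, A, W, N.
Strictly between C and Y are those in both lists: N — 1 element.

1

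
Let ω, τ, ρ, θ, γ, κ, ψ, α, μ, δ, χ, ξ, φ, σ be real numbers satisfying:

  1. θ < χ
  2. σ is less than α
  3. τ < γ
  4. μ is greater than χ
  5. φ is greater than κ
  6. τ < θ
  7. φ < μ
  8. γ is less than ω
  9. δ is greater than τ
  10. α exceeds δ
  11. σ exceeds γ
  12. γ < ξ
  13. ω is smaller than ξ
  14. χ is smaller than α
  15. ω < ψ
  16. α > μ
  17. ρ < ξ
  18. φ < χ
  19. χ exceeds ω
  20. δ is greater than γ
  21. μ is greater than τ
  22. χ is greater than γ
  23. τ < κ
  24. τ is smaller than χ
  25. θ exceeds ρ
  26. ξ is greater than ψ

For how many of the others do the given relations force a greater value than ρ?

5

The elements the relations force above ρ are θ, χ, μ, α, ξ — no chain reaches any other.
That is 5.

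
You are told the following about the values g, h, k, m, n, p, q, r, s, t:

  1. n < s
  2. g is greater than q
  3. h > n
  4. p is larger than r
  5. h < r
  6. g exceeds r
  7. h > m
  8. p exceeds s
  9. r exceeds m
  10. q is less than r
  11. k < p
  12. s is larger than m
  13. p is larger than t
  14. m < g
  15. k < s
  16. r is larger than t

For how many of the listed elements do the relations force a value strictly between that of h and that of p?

Chaining upward from h reaches: r, g.
Chaining downward from p reaches: t, k, m, n, q, r, s.
Strictly between h and p are those in both lists: r — 1 element.

1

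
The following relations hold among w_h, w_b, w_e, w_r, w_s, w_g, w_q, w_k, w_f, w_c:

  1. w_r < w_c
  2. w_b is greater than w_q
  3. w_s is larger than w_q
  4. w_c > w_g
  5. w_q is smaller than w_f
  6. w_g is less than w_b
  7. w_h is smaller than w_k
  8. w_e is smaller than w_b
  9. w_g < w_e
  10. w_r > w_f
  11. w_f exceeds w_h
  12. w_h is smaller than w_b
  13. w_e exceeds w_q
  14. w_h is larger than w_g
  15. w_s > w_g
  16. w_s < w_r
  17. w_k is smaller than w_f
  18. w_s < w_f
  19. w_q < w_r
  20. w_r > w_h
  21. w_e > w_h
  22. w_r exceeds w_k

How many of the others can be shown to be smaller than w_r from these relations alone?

Directly below w_r: w_q, w_h, w_k, w_s, w_f.
One step further: w_g (6 so far).
Nothing else is reachable below w_r; 6 in all.

6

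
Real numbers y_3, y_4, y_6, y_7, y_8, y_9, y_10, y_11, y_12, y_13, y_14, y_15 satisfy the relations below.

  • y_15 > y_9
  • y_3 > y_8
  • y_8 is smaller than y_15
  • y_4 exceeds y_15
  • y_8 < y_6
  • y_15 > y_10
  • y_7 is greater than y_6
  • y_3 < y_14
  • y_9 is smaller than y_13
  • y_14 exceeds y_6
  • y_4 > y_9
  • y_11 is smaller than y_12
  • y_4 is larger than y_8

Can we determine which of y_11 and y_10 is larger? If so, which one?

Following every chain through y_11: above y_11 we get y_12.
y_10 is not reached, and no chain runs the other way from y_10 to y_11.
So the given relations leave the order of y_11 and y_10 undetermined.

undetermined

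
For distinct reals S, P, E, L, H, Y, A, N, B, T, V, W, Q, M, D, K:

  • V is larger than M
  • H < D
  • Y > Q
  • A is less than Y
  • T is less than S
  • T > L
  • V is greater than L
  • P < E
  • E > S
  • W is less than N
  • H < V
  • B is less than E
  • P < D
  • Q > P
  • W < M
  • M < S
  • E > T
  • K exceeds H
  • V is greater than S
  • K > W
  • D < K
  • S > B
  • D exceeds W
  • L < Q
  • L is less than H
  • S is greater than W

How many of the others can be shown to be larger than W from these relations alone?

7

From W the given relations immediately reach M, S, D, N, K.
From those, V, E — 7 in total.
Nothing else is reachable above W; 7 in all.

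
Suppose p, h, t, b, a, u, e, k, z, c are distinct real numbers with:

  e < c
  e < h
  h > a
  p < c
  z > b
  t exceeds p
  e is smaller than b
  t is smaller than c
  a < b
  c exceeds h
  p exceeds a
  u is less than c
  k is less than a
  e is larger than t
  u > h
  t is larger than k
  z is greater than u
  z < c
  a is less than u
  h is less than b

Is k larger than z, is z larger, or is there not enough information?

Link the given pairs in sequence: k < t; t < e; e < h; h < u; u < z.
Chaining these gives k < t < e < h < u < z.
So z is larger.

z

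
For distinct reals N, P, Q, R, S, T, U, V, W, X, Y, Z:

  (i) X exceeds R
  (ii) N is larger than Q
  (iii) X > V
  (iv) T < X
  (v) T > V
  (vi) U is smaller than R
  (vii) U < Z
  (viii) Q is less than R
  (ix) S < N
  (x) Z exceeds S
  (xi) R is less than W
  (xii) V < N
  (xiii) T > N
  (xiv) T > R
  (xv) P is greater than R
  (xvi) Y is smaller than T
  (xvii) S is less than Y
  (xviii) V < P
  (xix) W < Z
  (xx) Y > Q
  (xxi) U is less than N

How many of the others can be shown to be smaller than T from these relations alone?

7

The elements the relations force below T are Q, U, V, S, Y, R, N — no chain reaches any other.
That is 7.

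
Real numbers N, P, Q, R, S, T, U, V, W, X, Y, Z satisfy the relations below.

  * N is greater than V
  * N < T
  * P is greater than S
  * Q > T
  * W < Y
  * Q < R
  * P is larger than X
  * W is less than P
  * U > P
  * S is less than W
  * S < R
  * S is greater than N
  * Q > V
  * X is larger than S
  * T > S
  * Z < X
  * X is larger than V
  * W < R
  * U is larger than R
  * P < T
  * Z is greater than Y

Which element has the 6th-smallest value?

Piecing the relations together gives one ordering: V < N < S < W < Y < Z < X < P < T < Q < R < U.
Counting 6 from the smallest end gives Z.

Z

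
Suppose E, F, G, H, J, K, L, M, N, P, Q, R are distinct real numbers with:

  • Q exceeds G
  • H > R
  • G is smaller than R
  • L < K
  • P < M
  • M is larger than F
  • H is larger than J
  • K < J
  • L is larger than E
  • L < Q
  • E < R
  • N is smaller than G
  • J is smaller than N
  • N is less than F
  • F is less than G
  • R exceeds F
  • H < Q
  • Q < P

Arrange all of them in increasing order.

Nothing is placed below E, so it is least; from there E < L; L < K; K < J; J < N; N < F; F < G; G < R; R < H; H < Q; Q < P; P < M, each given directly.

E < L < K < J < N < F < G < R < H < Q < P < M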